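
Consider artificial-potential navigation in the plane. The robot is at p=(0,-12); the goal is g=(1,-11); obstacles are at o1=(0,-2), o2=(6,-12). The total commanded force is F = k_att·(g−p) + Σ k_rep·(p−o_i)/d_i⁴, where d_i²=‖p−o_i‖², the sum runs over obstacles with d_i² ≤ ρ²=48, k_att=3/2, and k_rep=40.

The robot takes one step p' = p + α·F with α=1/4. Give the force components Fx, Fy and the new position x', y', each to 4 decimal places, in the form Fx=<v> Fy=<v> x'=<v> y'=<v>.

Fx=1.3148 Fy=1.5000 x'=0.3287 y'=-11.6250

F_att = 3/2·(g−p) = 3/2·(1,1) = (1.5000,1.5000)
o1: d²=100 > ρ²=48 → inactive
o2: d²=36 ≤ ρ²=48; F_rep = 40·(-6,0)/36² = (-0.1852,0.0000)
F = F_att + ΣF_rep = (1.3148,1.5000)
p' = p + 1/4·F = (0.3287,-11.6250)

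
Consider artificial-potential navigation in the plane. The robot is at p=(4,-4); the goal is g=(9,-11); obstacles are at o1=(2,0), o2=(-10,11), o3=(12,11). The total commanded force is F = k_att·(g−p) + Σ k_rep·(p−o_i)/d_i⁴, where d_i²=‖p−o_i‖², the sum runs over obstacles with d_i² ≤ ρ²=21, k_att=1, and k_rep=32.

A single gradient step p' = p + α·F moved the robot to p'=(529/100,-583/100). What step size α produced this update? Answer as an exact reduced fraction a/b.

F_att = 1·(g−p) = 1·(5,-7) = (5.0000,-7.0000)
o1: d²=20 ≤ ρ²=21; F_rep = 32·(2,-4)/20² = (0.1600,-0.3200)
o2: d²=421 > ρ²=21 → inactive
o3: d²=289 > ρ²=21 → inactive
F = F_att + ΣF_rep = (5.1600,-7.3200)
Δp = p'−p = (1.2900,-1.8300); α = Δx/Fx = (129/100) / (129/25) = 1/4
check: Δy/Fy = (-183/100) / (-183/25) = 1/4 ✓

α = 1/4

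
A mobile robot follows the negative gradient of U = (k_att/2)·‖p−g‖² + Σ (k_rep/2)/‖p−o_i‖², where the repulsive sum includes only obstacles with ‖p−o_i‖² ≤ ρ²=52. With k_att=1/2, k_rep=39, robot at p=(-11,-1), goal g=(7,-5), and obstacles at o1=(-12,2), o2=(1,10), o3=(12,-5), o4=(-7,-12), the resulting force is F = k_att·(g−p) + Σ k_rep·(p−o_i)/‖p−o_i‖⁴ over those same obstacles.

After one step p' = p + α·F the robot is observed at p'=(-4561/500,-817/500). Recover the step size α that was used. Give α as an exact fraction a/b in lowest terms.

F_att = 1/2·(g−p) = 1/2·(18,-4) = (9.0000,-2.0000)
o1: d²=10 ≤ ρ²=52; F_rep = 39·(1,-3)/10² = (0.3900,-1.1700)
o2: d²=265 > ρ²=52 → inactive
o3: d²=545 > ρ²=52 → inactive
o4: d²=137 > ρ²=52 → inactive
F = F_att + ΣF_rep = (9.3900,-3.1700)
Δp = p'−p = (1.8780,-0.6340); α = Δx/Fx = (939/500) / (939/100) = 1/5
check: Δy/Fy = (-317/500) / (-317/100) = 1/5 ✓

α = 1/5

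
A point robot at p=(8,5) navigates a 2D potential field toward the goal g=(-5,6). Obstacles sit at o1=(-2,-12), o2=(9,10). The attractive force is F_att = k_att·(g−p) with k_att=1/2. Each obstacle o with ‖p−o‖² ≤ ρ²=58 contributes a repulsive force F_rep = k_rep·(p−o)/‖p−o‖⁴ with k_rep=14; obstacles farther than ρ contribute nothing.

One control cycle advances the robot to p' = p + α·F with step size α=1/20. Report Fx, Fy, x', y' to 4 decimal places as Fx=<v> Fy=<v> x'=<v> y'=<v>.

F_att = 1/2·(g−p) = 1/2·(-13,1) = (-6.5000,0.5000)
o1: d²=389 > ρ²=58 → inactive
o2: d²=26 ≤ ρ²=58; F_rep = 14·(-1,-5)/26² = (-0.0207,-0.1036)
F = F_att + ΣF_rep = (-6.5207,0.3964)
p' = p + 1/20·F = (7.6740,5.0198)

Fx=-6.5207 Fy=0.3964 x'=7.6740 y'=5.0198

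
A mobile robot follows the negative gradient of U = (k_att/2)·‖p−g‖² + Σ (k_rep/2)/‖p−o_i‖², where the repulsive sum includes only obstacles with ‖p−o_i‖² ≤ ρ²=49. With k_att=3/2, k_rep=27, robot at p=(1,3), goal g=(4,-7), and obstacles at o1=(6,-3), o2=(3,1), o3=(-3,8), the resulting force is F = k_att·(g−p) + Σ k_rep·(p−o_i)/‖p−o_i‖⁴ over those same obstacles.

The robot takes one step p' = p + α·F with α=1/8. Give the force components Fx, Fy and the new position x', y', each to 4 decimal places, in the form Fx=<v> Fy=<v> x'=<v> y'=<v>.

F_att = 3/2·(g−p) = 3/2·(3,-10) = (4.5000,-15.0000)
o1: d²=61 > ρ²=49 → inactive
o2: d²=8 ≤ ρ²=49; F_rep = 27·(-2,2)/8² = (-0.8438,0.8438)
o3: d²=41 ≤ ρ²=49; F_rep = 27·(4,-5)/41² = (0.0642,-0.0803)
F = F_att + ΣF_rep = (3.7205,-14.2366)
p' = p + 1/8·F = (1.4651,1.2204)

Fx=3.7205 Fy=-14.2366 x'=1.4651 y'=1.2204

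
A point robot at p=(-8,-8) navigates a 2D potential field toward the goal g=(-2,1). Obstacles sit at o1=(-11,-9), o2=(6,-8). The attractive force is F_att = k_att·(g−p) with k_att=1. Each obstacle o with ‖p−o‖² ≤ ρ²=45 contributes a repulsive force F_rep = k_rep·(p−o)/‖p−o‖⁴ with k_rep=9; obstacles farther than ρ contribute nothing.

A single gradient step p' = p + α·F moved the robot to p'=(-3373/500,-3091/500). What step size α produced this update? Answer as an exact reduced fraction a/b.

α = 1/5

F_att = 1·(g−p) = 1·(6,9) = (6.0000,9.0000)
o1: d²=10 ≤ ρ²=45; F_rep = 9·(3,1)/10² = (0.2700,0.0900)
o2: d²=196 > ρ²=45 → inactive
F = F_att + ΣF_rep = (6.2700,9.0900)
Δp = p'−p = (1.2540,1.8180); α = Δx/Fx = (627/500) / (627/100) = 1/5
check: Δy/Fy = (909/500) / (909/100) = 1/5 ✓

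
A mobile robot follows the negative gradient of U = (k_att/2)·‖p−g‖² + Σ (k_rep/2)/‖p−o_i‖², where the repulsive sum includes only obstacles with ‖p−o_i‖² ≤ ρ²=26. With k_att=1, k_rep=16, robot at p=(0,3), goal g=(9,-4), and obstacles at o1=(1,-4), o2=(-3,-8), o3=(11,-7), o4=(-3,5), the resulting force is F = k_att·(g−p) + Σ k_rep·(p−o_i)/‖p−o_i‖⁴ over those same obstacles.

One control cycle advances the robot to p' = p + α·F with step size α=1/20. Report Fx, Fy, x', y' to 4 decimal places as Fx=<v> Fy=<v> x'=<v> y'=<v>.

F_att = 1·(g−p) = 1·(9,-7) = (9.0000,-7.0000)
o1: d²=50 > ρ²=26 → inactive
o2: d²=130 > ρ²=26 → inactive
o3: d²=221 > ρ²=26 → inactive
o4: d²=13 ≤ ρ²=26; F_rep = 16·(3,-2)/13² = (0.2840,-0.1893)
F = F_att + ΣF_rep = (9.2840,-7.1893)
p' = p + 1/20·F = (0.4642,2.6405)

Fx=9.2840 Fy=-7.1893 x'=0.4642 y'=2.6405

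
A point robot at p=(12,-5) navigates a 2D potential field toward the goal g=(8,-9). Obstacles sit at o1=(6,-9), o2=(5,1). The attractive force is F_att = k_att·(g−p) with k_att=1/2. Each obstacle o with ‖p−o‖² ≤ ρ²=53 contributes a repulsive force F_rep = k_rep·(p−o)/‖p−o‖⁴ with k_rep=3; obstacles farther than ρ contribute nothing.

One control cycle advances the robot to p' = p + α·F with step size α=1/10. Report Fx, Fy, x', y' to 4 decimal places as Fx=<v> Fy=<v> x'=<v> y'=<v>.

Fx=-1.9933 Fy=-1.9956 x'=11.8007 y'=-5.1996

F_att = 1/2·(g−p) = 1/2·(-4,-4) = (-2.0000,-2.0000)
o1: d²=52 ≤ ρ²=53; F_rep = 3·(6,4)/52² = (0.0067,0.0044)
o2: d²=85 > ρ²=53 → inactive
F = F_att + ΣF_rep = (-1.9933,-1.9956)
p' = p + 1/10·F = (11.8007,-5.1996)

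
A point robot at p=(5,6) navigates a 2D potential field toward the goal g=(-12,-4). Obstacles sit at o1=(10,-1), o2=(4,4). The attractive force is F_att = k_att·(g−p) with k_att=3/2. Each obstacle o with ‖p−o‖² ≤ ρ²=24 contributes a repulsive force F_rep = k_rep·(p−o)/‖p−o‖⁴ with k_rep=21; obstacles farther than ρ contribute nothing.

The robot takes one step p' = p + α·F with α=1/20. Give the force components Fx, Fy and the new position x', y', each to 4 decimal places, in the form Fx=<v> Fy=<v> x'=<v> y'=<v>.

Fx=-24.6600 Fy=-13.3200 x'=3.7670 y'=5.3340

F_att = 3/2·(g−p) = 3/2·(-17,-10) = (-25.5000,-15.0000)
o1: d²=74 > ρ²=24 → inactive
o2: d²=5 ≤ ρ²=24; F_rep = 21·(1,2)/5² = (0.8400,1.6800)
F = F_att + ΣF_rep = (-24.6600,-13.3200)
p' = p + 1/20·F = (3.7670,5.3340)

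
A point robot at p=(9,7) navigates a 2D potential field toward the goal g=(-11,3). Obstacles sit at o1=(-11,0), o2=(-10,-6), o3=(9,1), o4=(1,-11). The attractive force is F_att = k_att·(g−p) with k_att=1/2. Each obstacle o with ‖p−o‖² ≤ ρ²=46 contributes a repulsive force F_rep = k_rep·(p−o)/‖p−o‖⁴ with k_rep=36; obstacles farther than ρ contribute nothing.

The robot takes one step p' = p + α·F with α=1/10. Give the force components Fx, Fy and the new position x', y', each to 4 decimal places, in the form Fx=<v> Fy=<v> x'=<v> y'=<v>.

Fx=-10.0000 Fy=-1.8333 x'=8.0000 y'=6.8167

F_att = 1/2·(g−p) = 1/2·(-20,-4) = (-10.0000,-2.0000)
o1: d²=449 > ρ²=46 → inactive
o2: d²=530 > ρ²=46 → inactive
o3: d²=36 ≤ ρ²=46; F_rep = 36·(0,6)/36² = (0.0000,0.1667)
o4: d²=388 > ρ²=46 → inactive
F = F_att + ΣF_rep = (-10.0000,-1.8333)
p' = p + 1/10·F = (8.0000,6.8167)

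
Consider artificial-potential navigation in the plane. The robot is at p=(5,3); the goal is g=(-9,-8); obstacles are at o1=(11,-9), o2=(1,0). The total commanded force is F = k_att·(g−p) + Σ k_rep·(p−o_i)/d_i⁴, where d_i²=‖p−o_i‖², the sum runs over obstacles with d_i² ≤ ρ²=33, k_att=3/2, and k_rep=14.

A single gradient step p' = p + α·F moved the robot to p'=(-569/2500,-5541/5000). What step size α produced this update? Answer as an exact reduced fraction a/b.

F_att = 3/2·(g−p) = 3/2·(-14,-11) = (-21.0000,-16.5000)
o1: d²=180 > ρ²=33 → inactive
o2: d²=25 ≤ ρ²=33; F_rep = 14·(4,3)/25² = (0.0896,0.0672)
F = F_att + ΣF_rep = (-20.9104,-16.4328)
Δp = p'−p = (-5.2276,-4.1082); α = Δx/Fx = (-13069/2500) / (-13069/625) = 1/4
check: Δy/Fy = (-20541/5000) / (-20541/1250) = 1/4 ✓

α = 1/4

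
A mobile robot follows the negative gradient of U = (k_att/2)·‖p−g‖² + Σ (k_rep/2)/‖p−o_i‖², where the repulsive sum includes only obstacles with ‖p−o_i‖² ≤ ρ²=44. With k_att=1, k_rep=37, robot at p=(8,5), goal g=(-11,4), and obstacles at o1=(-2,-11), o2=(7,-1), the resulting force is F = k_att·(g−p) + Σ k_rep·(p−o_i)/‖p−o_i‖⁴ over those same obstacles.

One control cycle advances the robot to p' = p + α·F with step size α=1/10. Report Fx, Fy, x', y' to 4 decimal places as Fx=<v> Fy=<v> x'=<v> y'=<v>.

Fx=-18.9730 Fy=-0.8378 x'=6.1027 y'=4.9162

F_att = 1·(g−p) = 1·(-19,-1) = (-19.0000,-1.0000)
o1: d²=356 > ρ²=44 → inactive
o2: d²=37 ≤ ρ²=44; F_rep = 37·(1,6)/37² = (0.0270,0.1622)
F = F_att + ΣF_rep = (-18.9730,-0.8378)
p' = p + 1/10·F = (6.1027,4.9162)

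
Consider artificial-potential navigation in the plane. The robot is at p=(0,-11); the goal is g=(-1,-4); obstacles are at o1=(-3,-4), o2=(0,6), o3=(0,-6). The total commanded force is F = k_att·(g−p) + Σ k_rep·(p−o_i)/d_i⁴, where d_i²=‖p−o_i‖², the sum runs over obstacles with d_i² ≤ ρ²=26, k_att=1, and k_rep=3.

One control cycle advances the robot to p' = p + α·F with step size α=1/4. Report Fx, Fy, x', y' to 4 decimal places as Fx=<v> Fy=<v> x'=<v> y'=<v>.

F_att = 1·(g−p) = 1·(-1,7) = (-1.0000,7.0000)
o1: d²=58 > ρ²=26 → inactive
o2: d²=289 > ρ²=26 → inactive
o3: d²=25 ≤ ρ²=26; F_rep = 3·(0,-5)/25² = (0.0000,-0.0240)
F = F_att + ΣF_rep = (-1.0000,6.9760)
p' = p + 1/4·F = (-0.2500,-9.2560)

Fx=-1.0000 Fy=6.9760 x'=-0.2500 y'=-9.2560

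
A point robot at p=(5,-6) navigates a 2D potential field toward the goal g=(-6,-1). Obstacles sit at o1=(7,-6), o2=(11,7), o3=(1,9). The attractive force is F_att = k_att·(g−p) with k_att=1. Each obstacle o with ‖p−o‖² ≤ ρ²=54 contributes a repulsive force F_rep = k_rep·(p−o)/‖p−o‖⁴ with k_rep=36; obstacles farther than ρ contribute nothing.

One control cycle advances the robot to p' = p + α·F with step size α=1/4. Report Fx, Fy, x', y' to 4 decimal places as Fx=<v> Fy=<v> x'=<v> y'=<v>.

Fx=-15.5000 Fy=5.0000 x'=1.1250 y'=-4.7500

F_att = 1·(g−p) = 1·(-11,5) = (-11.0000,5.0000)
o1: d²=4 ≤ ρ²=54; F_rep = 36·(-2,0)/4² = (-4.5000,0.0000)
o2: d²=205 > ρ²=54 → inactive
o3: d²=241 > ρ²=54 → inactive
F = F_att + ΣF_rep = (-15.5000,5.0000)
p' = p + 1/4·F = (1.1250,-4.7500)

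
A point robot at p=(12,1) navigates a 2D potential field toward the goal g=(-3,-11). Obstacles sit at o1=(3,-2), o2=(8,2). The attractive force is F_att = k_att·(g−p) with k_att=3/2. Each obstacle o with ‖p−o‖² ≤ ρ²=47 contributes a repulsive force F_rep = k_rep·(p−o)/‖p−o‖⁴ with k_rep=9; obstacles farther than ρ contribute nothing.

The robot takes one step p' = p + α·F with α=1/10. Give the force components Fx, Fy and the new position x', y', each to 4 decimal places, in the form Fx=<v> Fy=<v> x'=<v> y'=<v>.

F_att = 3/2·(g−p) = 3/2·(-15,-12) = (-22.5000,-18.0000)
o1: d²=90 > ρ²=47 → inactive
o2: d²=17 ≤ ρ²=47; F_rep = 9·(4,-1)/17² = (0.1246,-0.0311)
F = F_att + ΣF_rep = (-22.3754,-18.0311)
p' = p + 1/10·F = (9.7625,-0.8031)

Fx=-22.3754 Fy=-18.0311 x'=9.7625 y'=-0.8031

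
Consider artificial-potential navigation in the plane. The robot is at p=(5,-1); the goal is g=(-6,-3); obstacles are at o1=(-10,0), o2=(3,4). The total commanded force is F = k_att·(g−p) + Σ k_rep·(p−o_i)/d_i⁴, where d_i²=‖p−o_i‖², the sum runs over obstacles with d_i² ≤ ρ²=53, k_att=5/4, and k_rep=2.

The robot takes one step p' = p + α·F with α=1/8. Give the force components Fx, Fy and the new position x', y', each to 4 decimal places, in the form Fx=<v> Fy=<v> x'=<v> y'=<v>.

Fx=-13.7452 Fy=-2.5119 x'=3.2818 y'=-1.3140

F_att = 5/4·(g−p) = 5/4·(-11,-2) = (-13.7500,-2.5000)
o1: d²=226 > ρ²=53 → inactive
o2: d²=29 ≤ ρ²=53; F_rep = 2·(2,-5)/29² = (0.0048,-0.0119)
F = F_att + ΣF_rep = (-13.7452,-2.5119)
p' = p + 1/8·F = (3.2818,-1.3140)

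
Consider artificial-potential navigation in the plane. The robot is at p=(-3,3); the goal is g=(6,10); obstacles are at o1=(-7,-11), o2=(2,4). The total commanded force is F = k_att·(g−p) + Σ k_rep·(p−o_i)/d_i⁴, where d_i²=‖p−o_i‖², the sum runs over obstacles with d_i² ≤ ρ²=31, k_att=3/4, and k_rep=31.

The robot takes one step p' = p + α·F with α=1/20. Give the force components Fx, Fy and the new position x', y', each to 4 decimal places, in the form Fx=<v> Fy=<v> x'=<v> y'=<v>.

F_att = 3/4·(g−p) = 3/4·(9,7) = (6.7500,5.2500)
o1: d²=212 > ρ²=31 → inactive
o2: d²=26 ≤ ρ²=31; F_rep = 31·(-5,-1)/26² = (-0.2293,-0.0459)
F = F_att + ΣF_rep = (6.5207,5.2041)
p' = p + 1/20·F = (-2.6740,3.2602)

Fx=6.5207 Fy=5.2041 x'=-2.6740 y'=3.2602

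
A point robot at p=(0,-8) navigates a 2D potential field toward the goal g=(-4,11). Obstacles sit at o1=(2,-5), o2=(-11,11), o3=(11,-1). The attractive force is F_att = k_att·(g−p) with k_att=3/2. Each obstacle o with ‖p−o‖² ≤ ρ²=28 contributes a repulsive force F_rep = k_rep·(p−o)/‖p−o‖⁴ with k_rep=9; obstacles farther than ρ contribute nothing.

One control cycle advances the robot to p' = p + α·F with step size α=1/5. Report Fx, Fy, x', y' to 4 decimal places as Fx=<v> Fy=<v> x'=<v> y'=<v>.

F_att = 3/2·(g−p) = 3/2·(-4,19) = (-6.0000,28.5000)
o1: d²=13 ≤ ρ²=28; F_rep = 9·(-2,-3)/13² = (-0.1065,-0.1598)
o2: d²=482 > ρ²=28 → inactive
o3: d²=170 > ρ²=28 → inactive
F = F_att + ΣF_rep = (-6.1065,28.3402)
p' = p + 1/5·F = (-1.2213,-2.3320)

Fx=-6.1065 Fy=28.3402 x'=-1.2213 y'=-2.3320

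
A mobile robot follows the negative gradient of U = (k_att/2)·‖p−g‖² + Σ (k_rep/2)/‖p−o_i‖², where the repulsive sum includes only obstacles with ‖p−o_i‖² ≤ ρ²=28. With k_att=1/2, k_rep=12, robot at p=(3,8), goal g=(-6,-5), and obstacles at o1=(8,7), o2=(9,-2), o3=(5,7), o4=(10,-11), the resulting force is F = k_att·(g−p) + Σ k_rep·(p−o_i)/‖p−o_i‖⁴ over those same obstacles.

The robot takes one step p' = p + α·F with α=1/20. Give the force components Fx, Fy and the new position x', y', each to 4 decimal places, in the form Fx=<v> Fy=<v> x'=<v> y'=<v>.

F_att = 1/2·(g−p) = 1/2·(-9,-13) = (-4.5000,-6.5000)
o1: d²=26 ≤ ρ²=28; F_rep = 12·(-5,1)/26² = (-0.0888,0.0178)
o2: d²=136 > ρ²=28 → inactive
o3: d²=5 ≤ ρ²=28; F_rep = 12·(-2,1)/5² = (-0.9600,0.4800)
o4: d²=410 > ρ²=28 → inactive
F = F_att + ΣF_rep = (-5.5488,-6.0022)
p' = p + 1/20·F = (2.7226,7.6999)

Fx=-5.5488 Fy=-6.0022 x'=2.7226 y'=7.6999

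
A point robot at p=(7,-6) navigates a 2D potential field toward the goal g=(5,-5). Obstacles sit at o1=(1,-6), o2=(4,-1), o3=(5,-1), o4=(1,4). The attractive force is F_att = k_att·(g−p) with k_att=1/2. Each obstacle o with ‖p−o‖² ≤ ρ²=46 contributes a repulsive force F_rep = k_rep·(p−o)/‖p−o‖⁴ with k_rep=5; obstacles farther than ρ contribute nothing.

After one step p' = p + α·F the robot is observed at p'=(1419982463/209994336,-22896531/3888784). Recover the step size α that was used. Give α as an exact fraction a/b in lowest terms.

α = 1/4

F_att = 1/2·(g−p) = 1/2·(-2,1) = (-1.0000,0.5000)
o1: d²=36 ≤ ρ²=46; F_rep = 5·(6,0)/36² = (0.0231,0.0000)
o2: d²=34 ≤ ρ²=46; F_rep = 5·(3,-5)/34² = (0.0130,-0.0216)
o3: d²=29 ≤ ρ²=46; F_rep = 5·(2,-5)/29² = (0.0119,-0.0297)
o4: d²=136 > ρ²=46 → inactive
F = F_att + ΣF_rep = (-0.9520,0.4486)
Δp = p'−p = (-0.2380,0.1122); α = Δx/Fx = (-49977889/209994336) / (-49977889/52498584) = 1/4
check: Δy/Fy = (436173/3888784) / (436173/972196) = 1/4 ✓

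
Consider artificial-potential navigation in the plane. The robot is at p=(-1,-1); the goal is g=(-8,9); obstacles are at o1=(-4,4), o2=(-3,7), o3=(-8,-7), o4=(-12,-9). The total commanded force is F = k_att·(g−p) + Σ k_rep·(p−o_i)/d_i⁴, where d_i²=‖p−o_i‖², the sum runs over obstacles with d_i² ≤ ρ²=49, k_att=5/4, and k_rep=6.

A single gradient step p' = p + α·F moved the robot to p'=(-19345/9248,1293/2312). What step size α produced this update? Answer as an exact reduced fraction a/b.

α = 1/8

F_att = 5/4·(g−p) = 5/4·(-7,10) = (-8.7500,12.5000)
o1: d²=34 ≤ ρ²=49; F_rep = 6·(3,-5)/34² = (0.0156,-0.0260)
o2: d²=68 > ρ²=49 → inactive
o3: d²=85 > ρ²=49 → inactive
o4: d²=185 > ρ²=49 → inactive
F = F_att + ΣF_rep = (-8.7344,12.4740)
Δp = p'−p = (-1.0918,1.5593); α = Δx/Fx = (-10097/9248) / (-10097/1156) = 1/8
check: Δy/Fy = (3605/2312) / (3605/289) = 1/8 ✓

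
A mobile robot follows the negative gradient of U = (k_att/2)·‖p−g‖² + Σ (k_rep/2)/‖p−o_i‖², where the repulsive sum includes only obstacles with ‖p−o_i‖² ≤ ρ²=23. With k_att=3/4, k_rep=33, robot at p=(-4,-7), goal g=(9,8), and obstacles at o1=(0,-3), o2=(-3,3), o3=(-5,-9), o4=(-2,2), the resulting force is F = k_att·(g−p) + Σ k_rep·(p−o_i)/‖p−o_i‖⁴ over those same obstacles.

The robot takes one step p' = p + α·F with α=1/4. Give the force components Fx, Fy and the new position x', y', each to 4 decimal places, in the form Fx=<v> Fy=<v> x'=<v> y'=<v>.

Fx=11.0700 Fy=13.8900 x'=-1.2325 y'=-3.5275

F_att = 3/4·(g−p) = 3/4·(13,15) = (9.7500,11.2500)
o1: d²=32 > ρ²=23 → inactive
o2: d²=101 > ρ²=23 → inactive
o3: d²=5 ≤ ρ²=23; F_rep = 33·(1,2)/5² = (1.3200,2.6400)
o4: d²=85 > ρ²=23 → inactive
F = F_att + ΣF_rep = (11.0700,13.8900)
p' = p + 1/4·F = (-1.2325,-3.5275)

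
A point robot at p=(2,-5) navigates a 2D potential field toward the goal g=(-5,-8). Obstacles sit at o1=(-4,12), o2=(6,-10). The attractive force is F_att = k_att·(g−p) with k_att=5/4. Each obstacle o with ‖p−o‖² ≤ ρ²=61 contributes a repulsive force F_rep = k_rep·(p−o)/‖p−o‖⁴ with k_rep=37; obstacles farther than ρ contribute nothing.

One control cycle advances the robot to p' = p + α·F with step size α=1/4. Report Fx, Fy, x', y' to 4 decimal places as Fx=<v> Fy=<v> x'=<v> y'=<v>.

F_att = 5/4·(g−p) = 5/4·(-7,-3) = (-8.7500,-3.7500)
o1: d²=325 > ρ²=61 → inactive
o2: d²=41 ≤ ρ²=61; F_rep = 37·(-4,5)/41² = (-0.0880,0.1101)
F = F_att + ΣF_rep = (-8.8380,-3.6399)
p' = p + 1/4·F = (-0.2095,-5.9100)

Fx=-8.8380 Fy=-3.6399 x'=-0.2095 y'=-5.9100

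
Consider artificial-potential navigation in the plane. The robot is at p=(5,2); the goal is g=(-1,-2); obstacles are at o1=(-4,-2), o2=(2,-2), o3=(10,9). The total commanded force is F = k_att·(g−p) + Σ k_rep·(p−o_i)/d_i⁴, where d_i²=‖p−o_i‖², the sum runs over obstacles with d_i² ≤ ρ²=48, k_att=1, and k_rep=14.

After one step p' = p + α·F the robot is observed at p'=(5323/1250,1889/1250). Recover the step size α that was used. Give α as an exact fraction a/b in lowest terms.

F_att = 1·(g−p) = 1·(-6,-4) = (-6.0000,-4.0000)
o1: d²=97 > ρ²=48 → inactive
o2: d²=25 ≤ ρ²=48; F_rep = 14·(3,4)/25² = (0.0672,0.0896)
o3: d²=74 > ρ²=48 → inactive
F = F_att + ΣF_rep = (-5.9328,-3.9104)
Δp = p'−p = (-0.7416,-0.4888); α = Δx/Fx = (-927/1250) / (-3708/625) = 1/8
check: Δy/Fy = (-611/1250) / (-2444/625) = 1/8 ✓

α = 1/8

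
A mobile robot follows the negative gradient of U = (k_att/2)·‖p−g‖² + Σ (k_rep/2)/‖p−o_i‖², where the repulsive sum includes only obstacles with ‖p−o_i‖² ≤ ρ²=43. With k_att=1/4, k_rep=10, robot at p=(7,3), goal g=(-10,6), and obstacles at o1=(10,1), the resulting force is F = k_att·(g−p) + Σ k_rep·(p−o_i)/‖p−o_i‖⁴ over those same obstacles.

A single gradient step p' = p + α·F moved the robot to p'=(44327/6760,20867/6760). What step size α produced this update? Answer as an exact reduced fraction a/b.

α = 1/10

F_att = 1/4·(g−p) = 1/4·(-17,3) = (-4.2500,0.7500)
o1: d²=13 ≤ ρ²=43; F_rep = 10·(-3,2)/13² = (-0.1775,0.1183)
F = F_att + ΣF_rep = (-4.4275,0.8683)
Δp = p'−p = (-0.4428,0.0868); α = Δx/Fx = (-2993/6760) / (-2993/676) = 1/10
check: Δy/Fy = (587/6760) / (587/676) = 1/10 ✓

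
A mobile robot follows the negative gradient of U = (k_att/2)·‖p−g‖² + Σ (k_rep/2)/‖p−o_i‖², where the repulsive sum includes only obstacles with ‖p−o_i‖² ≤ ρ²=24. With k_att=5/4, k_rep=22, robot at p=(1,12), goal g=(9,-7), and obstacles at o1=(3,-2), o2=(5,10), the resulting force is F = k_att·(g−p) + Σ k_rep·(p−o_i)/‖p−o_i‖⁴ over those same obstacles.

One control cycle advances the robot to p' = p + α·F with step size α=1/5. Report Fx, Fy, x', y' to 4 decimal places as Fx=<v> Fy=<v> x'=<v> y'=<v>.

Fx=9.7800 Fy=-23.6400 x'=2.9560 y'=7.2720

F_att = 5/4·(g−p) = 5/4·(8,-19) = (10.0000,-23.7500)
o1: d²=200 > ρ²=24 → inactive
o2: d²=20 ≤ ρ²=24; F_rep = 22·(-4,2)/20² = (-0.2200,0.1100)
F = F_att + ΣF_rep = (9.7800,-23.6400)
p' = p + 1/5·F = (2.9560,7.2720)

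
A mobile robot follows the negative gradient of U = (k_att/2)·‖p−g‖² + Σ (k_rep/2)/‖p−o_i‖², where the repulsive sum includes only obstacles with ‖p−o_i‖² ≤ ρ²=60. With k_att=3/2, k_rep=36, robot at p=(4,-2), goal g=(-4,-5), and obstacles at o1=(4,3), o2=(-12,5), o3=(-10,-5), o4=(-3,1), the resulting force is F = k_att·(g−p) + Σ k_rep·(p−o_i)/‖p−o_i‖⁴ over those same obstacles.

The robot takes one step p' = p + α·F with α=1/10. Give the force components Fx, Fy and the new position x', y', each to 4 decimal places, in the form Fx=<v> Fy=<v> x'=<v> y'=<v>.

F_att = 3/2·(g−p) = 3/2·(-8,-3) = (-12.0000,-4.5000)
o1: d²=25 ≤ ρ²=60; F_rep = 36·(0,-5)/25² = (0.0000,-0.2880)
o2: d²=305 > ρ²=60 → inactive
o3: d²=205 > ρ²=60 → inactive
o4: d²=58 ≤ ρ²=60; F_rep = 36·(7,-3)/58² = (0.0749,-0.0321)
F = F_att + ΣF_rep = (-11.9251,-4.8201)
p' = p + 1/10·F = (2.8075,-2.4820)

Fx=-11.9251 Fy=-4.8201 x'=2.8075 y'=-2.4820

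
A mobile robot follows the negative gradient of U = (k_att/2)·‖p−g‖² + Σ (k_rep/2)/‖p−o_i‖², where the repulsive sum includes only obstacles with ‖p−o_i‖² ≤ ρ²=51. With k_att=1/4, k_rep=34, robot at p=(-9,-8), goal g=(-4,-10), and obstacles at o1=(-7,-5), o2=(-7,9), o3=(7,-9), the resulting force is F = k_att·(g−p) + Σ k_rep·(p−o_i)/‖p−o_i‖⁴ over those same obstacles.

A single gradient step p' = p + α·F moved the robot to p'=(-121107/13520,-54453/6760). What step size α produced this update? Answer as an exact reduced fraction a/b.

α = 1/20

F_att = 1/4·(g−p) = 1/4·(5,-2) = (1.2500,-0.5000)
o1: d²=13 ≤ ρ²=51; F_rep = 34·(-2,-3)/13² = (-0.4024,-0.6036)
o2: d²=293 > ρ²=51 → inactive
o3: d²=257 > ρ²=51 → inactive
F = F_att + ΣF_rep = (0.8476,-1.1036)
Δp = p'−p = (0.0424,-0.0552); α = Δx/Fx = (573/13520) / (573/676) = 1/20
check: Δy/Fy = (-373/6760) / (-373/338) = 1/20 ✓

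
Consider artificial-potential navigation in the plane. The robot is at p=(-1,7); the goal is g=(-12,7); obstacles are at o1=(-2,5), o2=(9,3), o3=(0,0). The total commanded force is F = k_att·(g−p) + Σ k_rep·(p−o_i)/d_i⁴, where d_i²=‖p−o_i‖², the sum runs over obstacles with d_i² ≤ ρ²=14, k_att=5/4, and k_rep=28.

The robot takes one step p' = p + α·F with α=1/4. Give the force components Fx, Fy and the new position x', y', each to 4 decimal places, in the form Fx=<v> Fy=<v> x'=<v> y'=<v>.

Fx=-12.6300 Fy=2.2400 x'=-4.1575 y'=7.5600

F_att = 5/4·(g−p) = 5/4·(-11,0) = (-13.7500,0.0000)
o1: d²=5 ≤ ρ²=14; F_rep = 28·(1,2)/5² = (1.1200,2.2400)
o2: d²=116 > ρ²=14 → inactive
o3: d²=50 > ρ²=14 → inactive
F = F_att + ΣF_rep = (-12.6300,2.2400)
p' = p + 1/4·F = (-4.1575,7.5600)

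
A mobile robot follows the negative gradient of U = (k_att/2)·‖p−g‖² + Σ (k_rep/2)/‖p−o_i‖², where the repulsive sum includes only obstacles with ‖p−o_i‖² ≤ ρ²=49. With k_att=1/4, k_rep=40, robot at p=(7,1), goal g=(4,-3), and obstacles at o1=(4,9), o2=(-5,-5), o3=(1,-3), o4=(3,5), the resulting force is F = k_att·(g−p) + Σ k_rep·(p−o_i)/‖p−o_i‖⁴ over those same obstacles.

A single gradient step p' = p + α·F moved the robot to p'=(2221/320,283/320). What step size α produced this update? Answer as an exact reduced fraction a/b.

F_att = 1/4·(g−p) = 1/4·(-3,-4) = (-0.7500,-1.0000)
o1: d²=73 > ρ²=49 → inactive
o2: d²=180 > ρ²=49 → inactive
o3: d²=52 > ρ²=49 → inactive
o4: d²=32 ≤ ρ²=49; F_rep = 40·(4,-4)/32² = (0.1562,-0.1562)
F = F_att + ΣF_rep = (-0.5938,-1.1562)
Δp = p'−p = (-0.0594,-0.1156); α = Δx/Fx = (-19/320) / (-19/32) = 1/10
check: Δy/Fy = (-37/320) / (-37/32) = 1/10 ✓

α = 1/10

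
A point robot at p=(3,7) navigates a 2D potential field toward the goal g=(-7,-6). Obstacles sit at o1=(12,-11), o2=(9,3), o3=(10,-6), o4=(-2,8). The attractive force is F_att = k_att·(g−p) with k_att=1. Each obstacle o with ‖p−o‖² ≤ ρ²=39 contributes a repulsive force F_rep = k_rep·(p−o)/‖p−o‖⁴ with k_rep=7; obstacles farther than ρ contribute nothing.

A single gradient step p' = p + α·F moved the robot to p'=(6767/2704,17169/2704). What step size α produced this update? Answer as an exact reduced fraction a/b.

α = 1/20

F_att = 1·(g−p) = 1·(-10,-13) = (-10.0000,-13.0000)
o1: d²=405 > ρ²=39 → inactive
o2: d²=52 > ρ²=39 → inactive
o3: d²=218 > ρ²=39 → inactive
o4: d²=26 ≤ ρ²=39; F_rep = 7·(5,-1)/26² = (0.0518,-0.0104)
F = F_att + ΣF_rep = (-9.9482,-13.0104)
Δp = p'−p = (-0.4974,-0.6505); α = Δx/Fx = (-1345/2704) / (-6725/676) = 1/20
check: Δy/Fy = (-1759/2704) / (-8795/676) = 1/20 ✓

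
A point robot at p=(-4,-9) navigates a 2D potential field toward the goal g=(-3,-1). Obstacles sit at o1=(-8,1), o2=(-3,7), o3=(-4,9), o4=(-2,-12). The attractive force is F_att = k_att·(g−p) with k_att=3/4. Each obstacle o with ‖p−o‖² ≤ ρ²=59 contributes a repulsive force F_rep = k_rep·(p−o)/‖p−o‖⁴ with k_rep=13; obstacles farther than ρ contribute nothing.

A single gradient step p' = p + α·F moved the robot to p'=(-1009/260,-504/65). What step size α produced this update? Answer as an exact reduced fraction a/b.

α = 1/5

F_att = 3/4·(g−p) = 3/4·(1,8) = (0.7500,6.0000)
o1: d²=116 > ρ²=59 → inactive
o2: d²=257 > ρ²=59 → inactive
o3: d²=324 > ρ²=59 → inactive
o4: d²=13 ≤ ρ²=59; F_rep = 13·(-2,3)/13² = (-0.1538,0.2308)
F = F_att + ΣF_rep = (0.5962,6.2308)
Δp = p'−p = (0.1192,1.2462); α = Δx/Fx = (31/260) / (31/52) = 1/5
check: Δy/Fy = (81/65) / (81/13) = 1/5 ✓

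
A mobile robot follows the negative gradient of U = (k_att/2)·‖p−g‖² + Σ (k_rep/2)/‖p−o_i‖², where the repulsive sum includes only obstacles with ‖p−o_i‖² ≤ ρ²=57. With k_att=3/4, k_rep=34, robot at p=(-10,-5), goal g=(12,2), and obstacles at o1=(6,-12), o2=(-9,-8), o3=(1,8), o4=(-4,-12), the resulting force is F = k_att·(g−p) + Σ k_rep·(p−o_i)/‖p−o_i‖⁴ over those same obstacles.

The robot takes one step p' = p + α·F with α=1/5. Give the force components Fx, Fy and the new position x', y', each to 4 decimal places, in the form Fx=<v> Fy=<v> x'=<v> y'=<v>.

Fx=16.1600 Fy=6.2700 x'=-6.7680 y'=-3.7460

F_att = 3/4·(g−p) = 3/4·(22,7) = (16.5000,5.2500)
o1: d²=305 > ρ²=57 → inactive
o2: d²=10 ≤ ρ²=57; F_rep = 34·(-1,3)/10² = (-0.3400,1.0200)
o3: d²=290 > ρ²=57 → inactive
o4: d²=85 > ρ²=57 → inactive
F = F_att + ΣF_rep = (16.1600,6.2700)
p' = p + 1/5·F = (-6.7680,-3.7460)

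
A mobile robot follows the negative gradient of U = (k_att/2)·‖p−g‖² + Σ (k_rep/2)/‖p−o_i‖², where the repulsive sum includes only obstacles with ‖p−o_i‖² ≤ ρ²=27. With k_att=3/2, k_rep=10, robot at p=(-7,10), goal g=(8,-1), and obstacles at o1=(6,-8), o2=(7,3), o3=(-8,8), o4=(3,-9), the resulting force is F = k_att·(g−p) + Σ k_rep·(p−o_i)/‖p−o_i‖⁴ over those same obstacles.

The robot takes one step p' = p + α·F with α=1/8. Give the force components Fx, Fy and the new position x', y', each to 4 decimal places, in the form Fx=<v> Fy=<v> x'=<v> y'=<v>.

Fx=22.9000 Fy=-15.7000 x'=-4.1375 y'=8.0375

F_att = 3/2·(g−p) = 3/2·(15,-11) = (22.5000,-16.5000)
o1: d²=493 > ρ²=27 → inactive
o2: d²=245 > ρ²=27 → inactive
o3: d²=5 ≤ ρ²=27; F_rep = 10·(1,2)/5² = (0.4000,0.8000)
o4: d²=461 > ρ²=27 → inactive
F = F_att + ΣF_rep = (22.9000,-15.7000)
p' = p + 1/8·F = (-4.1375,8.0375)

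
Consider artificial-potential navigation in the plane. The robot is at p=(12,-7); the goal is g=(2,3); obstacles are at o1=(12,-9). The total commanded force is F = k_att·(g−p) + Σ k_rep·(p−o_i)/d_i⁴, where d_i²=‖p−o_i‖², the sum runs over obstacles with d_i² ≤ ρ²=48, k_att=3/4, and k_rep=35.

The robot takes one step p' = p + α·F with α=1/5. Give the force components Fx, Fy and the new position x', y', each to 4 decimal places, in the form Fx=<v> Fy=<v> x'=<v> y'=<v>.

Fx=-7.5000 Fy=11.8750 x'=10.5000 y'=-4.6250

F_att = 3/4·(g−p) = 3/4·(-10,10) = (-7.5000,7.5000)
o1: d²=4 ≤ ρ²=48; F_rep = 35·(0,2)/4² = (0.0000,4.3750)
F = F_att + ΣF_rep = (-7.5000,11.8750)
p' = p + 1/5·F = (10.5000,-4.6250)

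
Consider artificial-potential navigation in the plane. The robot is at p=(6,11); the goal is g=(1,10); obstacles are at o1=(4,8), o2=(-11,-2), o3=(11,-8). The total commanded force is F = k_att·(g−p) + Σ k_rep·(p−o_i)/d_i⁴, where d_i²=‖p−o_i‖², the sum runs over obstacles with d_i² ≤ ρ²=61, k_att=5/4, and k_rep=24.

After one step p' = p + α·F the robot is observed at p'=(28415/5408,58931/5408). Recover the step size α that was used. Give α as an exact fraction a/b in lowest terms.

F_att = 5/4·(g−p) = 5/4·(-5,-1) = (-6.2500,-1.2500)
o1: d²=13 ≤ ρ²=61; F_rep = 24·(2,3)/13² = (0.2840,0.4260)
o2: d²=458 > ρ²=61 → inactive
o3: d²=386 > ρ²=61 → inactive
F = F_att + ΣF_rep = (-5.9660,-0.8240)
Δp = p'−p = (-0.7457,-0.1030); α = Δx/Fx = (-4033/5408) / (-4033/676) = 1/8
check: Δy/Fy = (-557/5408) / (-557/676) = 1/8 ✓

α = 1/8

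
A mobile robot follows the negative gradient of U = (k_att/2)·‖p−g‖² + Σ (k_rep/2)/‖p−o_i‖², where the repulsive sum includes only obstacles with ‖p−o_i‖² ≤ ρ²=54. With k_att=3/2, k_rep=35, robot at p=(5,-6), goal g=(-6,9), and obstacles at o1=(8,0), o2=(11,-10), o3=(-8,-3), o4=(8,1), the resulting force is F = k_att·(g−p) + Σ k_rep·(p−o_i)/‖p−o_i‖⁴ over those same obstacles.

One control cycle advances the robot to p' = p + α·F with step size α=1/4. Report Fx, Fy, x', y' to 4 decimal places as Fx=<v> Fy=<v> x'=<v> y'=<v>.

Fx=-16.6295 Fy=22.4481 x'=0.8426 y'=-0.3880

F_att = 3/2·(g−p) = 3/2·(-11,15) = (-16.5000,22.5000)
o1: d²=45 ≤ ρ²=54; F_rep = 35·(-3,-6)/45² = (-0.0519,-0.1037)
o2: d²=52 ≤ ρ²=54; F_rep = 35·(-6,4)/52² = (-0.0777,0.0518)
o3: d²=178 > ρ²=54 → inactive
o4: d²=58 > ρ²=54 → inactive
F = F_att + ΣF_rep = (-16.6295,22.4481)
p' = p + 1/4·F = (0.8426,-0.3880)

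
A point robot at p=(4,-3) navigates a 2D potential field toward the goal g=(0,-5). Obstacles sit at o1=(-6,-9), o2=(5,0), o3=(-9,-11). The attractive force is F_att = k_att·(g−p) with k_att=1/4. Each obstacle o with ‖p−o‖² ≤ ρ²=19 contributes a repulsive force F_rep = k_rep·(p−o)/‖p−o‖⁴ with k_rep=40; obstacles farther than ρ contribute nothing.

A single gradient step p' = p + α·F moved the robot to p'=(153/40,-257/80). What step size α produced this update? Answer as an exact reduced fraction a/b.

α = 1/8

F_att = 1/4·(g−p) = 1/4·(-4,-2) = (-1.0000,-0.5000)
o1: d²=136 > ρ²=19 → inactive
o2: d²=10 ≤ ρ²=19; F_rep = 40·(-1,-3)/10² = (-0.4000,-1.2000)
o3: d²=233 > ρ²=19 → inactive
F = F_att + ΣF_rep = (-1.4000,-1.7000)
Δp = p'−p = (-0.1750,-0.2125); α = Δx/Fx = (-7/40) / (-7/5) = 1/8
check: Δy/Fy = (-17/80) / (-17/10) = 1/8 ✓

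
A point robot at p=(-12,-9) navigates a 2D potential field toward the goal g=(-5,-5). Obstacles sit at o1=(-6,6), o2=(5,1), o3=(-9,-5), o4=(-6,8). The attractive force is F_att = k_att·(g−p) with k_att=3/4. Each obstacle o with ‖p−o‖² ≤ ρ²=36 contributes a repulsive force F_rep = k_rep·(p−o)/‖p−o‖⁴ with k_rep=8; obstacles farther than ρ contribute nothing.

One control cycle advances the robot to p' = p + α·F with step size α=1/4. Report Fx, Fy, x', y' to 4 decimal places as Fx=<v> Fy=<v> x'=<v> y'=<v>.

Fx=5.2116 Fy=2.9488 x'=-10.6971 y'=-8.2628

F_att = 3/4·(g−p) = 3/4·(7,4) = (5.2500,3.0000)
o1: d²=261 > ρ²=36 → inactive
o2: d²=389 > ρ²=36 → inactive
o3: d²=25 ≤ ρ²=36; F_rep = 8·(-3,-4)/25² = (-0.0384,-0.0512)
o4: d²=325 > ρ²=36 → inactive
F = F_att + ΣF_rep = (5.2116,2.9488)
p' = p + 1/4·F = (-10.6971,-8.2628)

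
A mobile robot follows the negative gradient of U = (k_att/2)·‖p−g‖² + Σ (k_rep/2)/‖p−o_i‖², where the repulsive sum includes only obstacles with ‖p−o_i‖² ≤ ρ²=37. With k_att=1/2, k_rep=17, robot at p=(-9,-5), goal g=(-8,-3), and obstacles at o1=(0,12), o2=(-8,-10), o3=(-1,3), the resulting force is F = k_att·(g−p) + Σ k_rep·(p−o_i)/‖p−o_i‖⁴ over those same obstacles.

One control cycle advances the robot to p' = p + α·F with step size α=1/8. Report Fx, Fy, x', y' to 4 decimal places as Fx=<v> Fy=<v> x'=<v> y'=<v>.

F_att = 1/2·(g−p) = 1/2·(1,2) = (0.5000,1.0000)
o1: d²=370 > ρ²=37 → inactive
o2: d²=26 ≤ ρ²=37; F_rep = 17·(-1,5)/26² = (-0.0251,0.1257)
o3: d²=128 > ρ²=37 → inactive
F = F_att + ΣF_rep = (0.4749,1.1257)
p' = p + 1/8·F = (-8.9406,-4.8593)

Fx=0.4749 Fy=1.1257 x'=-8.9406 y'=-4.8593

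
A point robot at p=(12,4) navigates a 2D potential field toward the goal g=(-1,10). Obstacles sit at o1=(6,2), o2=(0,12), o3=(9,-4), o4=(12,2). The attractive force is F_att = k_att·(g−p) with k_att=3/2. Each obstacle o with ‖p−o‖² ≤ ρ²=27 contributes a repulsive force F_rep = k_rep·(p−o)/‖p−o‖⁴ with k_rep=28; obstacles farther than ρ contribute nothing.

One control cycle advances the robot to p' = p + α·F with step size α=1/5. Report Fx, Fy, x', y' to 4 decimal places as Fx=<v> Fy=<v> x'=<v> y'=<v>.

Fx=-19.5000 Fy=12.5000 x'=8.1000 y'=6.5000

F_att = 3/2·(g−p) = 3/2·(-13,6) = (-19.5000,9.0000)
o1: d²=40 > ρ²=27 → inactive
o2: d²=208 > ρ²=27 → inactive
o3: d²=73 > ρ²=27 → inactive
o4: d²=4 ≤ ρ²=27; F_rep = 28·(0,2)/4² = (0.0000,3.5000)
F = F_att + ΣF_rep = (-19.5000,12.5000)
p' = p + 1/5·F = (8.1000,6.5000)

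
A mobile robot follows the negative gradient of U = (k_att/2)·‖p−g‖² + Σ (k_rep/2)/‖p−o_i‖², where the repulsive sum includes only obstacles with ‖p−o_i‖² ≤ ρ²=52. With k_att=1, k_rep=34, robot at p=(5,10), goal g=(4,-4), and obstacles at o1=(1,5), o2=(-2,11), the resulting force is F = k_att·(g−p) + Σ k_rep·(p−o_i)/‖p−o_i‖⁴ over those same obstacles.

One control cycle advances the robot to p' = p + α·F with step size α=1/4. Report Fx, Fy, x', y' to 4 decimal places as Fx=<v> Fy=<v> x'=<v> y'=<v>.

F_att = 1·(g−p) = 1·(-1,-14) = (-1.0000,-14.0000)
o1: d²=41 ≤ ρ²=52; F_rep = 34·(4,5)/41² = (0.0809,0.1011)
o2: d²=50 ≤ ρ²=52; F_rep = 34·(7,-1)/50² = (0.0952,-0.0136)
F = F_att + ΣF_rep = (-0.8239,-13.9125)
p' = p + 1/4·F = (4.7940,6.5219)

Fx=-0.8239 Fy=-13.9125 x'=4.7940 y'=6.5219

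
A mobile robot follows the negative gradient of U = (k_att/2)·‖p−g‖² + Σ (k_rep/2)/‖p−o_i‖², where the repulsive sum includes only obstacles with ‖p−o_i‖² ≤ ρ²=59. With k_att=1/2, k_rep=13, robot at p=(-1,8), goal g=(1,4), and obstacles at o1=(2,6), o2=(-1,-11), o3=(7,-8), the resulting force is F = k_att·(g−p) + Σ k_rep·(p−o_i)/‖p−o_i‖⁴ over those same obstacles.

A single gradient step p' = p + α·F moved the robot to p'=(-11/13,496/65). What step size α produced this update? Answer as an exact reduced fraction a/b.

F_att = 1/2·(g−p) = 1/2·(2,-4) = (1.0000,-2.0000)
o1: d²=13 ≤ ρ²=59; F_rep = 13·(-3,2)/13² = (-0.2308,0.1538)
o2: d²=361 > ρ²=59 → inactive
o3: d²=320 > ρ²=59 → inactive
F = F_att + ΣF_rep = (0.7692,-1.8462)
Δp = p'−p = (0.1538,-0.3692); α = Δx/Fx = (2/13) / (10/13) = 1/5
check: Δy/Fy = (-24/65) / (-24/13) = 1/5 ✓

α = 1/5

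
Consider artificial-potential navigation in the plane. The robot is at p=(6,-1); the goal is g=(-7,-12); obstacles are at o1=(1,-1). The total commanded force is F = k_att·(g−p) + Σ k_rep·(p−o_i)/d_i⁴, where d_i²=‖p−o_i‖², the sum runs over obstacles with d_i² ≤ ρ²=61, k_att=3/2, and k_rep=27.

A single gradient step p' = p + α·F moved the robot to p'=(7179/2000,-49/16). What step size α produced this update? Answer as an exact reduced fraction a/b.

F_att = 3/2·(g−p) = 3/2·(-13,-11) = (-19.5000,-16.5000)
o1: d²=25 ≤ ρ²=61; F_rep = 27·(5,0)/25² = (0.2160,0.0000)
F = F_att + ΣF_rep = (-19.2840,-16.5000)
Δp = p'−p = (-2.4105,-2.0625); α = Δx/Fx = (-4821/2000) / (-4821/250) = 1/8
check: Δy/Fy = (-33/16) / (-33/2) = 1/8 ✓

α = 1/8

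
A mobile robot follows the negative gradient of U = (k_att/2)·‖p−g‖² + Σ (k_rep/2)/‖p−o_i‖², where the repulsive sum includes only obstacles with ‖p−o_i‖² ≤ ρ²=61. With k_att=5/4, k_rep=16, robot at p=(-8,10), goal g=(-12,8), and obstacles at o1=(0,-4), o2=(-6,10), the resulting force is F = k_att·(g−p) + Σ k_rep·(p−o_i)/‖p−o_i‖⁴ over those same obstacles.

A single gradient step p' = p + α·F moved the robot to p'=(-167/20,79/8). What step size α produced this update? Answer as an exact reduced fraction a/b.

F_att = 5/4·(g−p) = 5/4·(-4,-2) = (-5.0000,-2.5000)
o1: d²=260 > ρ²=61 → inactive
o2: d²=4 ≤ ρ²=61; F_rep = 16·(-2,0)/4² = (-2.0000,0.0000)
F = F_att + ΣF_rep = (-7.0000,-2.5000)
Δp = p'−p = (-0.3500,-0.1250); α = Δx/Fx = (-7/20) / (-7) = 1/20
check: Δy/Fy = (-1/8) / (-5/2) = 1/20 ✓

α = 1/20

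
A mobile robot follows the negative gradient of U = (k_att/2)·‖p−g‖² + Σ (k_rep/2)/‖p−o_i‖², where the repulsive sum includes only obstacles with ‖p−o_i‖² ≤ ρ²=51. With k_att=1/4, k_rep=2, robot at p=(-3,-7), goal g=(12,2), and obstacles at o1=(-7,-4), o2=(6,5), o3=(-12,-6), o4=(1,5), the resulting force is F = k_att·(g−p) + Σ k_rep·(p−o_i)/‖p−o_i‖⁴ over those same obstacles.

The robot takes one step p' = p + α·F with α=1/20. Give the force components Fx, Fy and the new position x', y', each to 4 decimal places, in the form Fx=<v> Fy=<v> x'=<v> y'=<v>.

F_att = 1/4·(g−p) = 1/4·(15,9) = (3.7500,2.2500)
o1: d²=25 ≤ ρ²=51; F_rep = 2·(4,-3)/25² = (0.0128,-0.0096)
o2: d²=225 > ρ²=51 → inactive
o3: d²=82 > ρ²=51 → inactive
o4: d²=160 > ρ²=51 → inactive
F = F_att + ΣF_rep = (3.7628,2.2404)
p' = p + 1/20·F = (-2.8119,-6.8880)

Fx=3.7628 Fy=2.2404 x'=-2.8119 y'=-6.8880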